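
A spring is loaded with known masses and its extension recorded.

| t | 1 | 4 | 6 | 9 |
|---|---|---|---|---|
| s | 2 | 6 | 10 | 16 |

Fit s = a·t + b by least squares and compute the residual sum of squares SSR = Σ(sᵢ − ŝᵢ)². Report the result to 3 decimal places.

SSR = 1.118

With design matrix X, XᵀX = [[134, 20]; [20, 4]] and Xᵀs = [230, 34]ᵀ.
Eliminating b: 4·(row 1) − 20·(row 2) gives 136·a = 4·230 − 20·34 = 240, so a = 30/17.
Then b = (34 − 20·(30/17))/4 = -11/34.
Residuals: 19/34, -25/34, -9/34, 15/34; SSR = 19/17.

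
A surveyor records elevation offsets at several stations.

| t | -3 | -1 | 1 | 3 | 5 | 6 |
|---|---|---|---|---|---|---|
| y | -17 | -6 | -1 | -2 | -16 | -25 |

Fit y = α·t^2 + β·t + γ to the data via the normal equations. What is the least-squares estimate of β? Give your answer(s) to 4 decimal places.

Setting ∂/∂α … = 0 gives: 2085·α + 341·β + 81·γ = -1478;  341·α + 81·β + 11·γ = -180;  81·α + 11·β + 6·γ = -67.
(Σt^2·t^2 = 2085, Σt^2·t = 341, Σt^2 = 81, Σt·t = 81, Σt = 11, Σ1 = 6, Σt^2·y = -1478, Σt·y = -180, Σy = -67.)
Inverting the 3×3 Gram matrix, [α, β, γ]ᵀ = [-7165/6978, 26859/11630, -26846/17445]ᵀ.

β = 2.3095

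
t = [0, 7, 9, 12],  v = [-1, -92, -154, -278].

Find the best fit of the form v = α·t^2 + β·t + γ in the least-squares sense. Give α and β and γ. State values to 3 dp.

α = -2.020, β = 1.160, γ = -1.013

Compute the Gram sums: Σt^2·t^2 = 29698, Σt^2·t = 2800, Σt^2 = 274, Σt·t = 274, Σt = 28, Σ1 = 4.
And Σt^2·v = -57014, Σt·v = -5366, Σv = -525.
So XᵀX·[α, β, γ]ᵀ = Xᵀv: [[29698, 2800, 274]; [2800, 274, 28]; [274, 28, 4]]·[α, β, γ]ᵀ = [-57014, -5366, -525]ᵀ.
Row-reducing yields α = -50185/24846, β = 14414/12423, γ = -8387/8282.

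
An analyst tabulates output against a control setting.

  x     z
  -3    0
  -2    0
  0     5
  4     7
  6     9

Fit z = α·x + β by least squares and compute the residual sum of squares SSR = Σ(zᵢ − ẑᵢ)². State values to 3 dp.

Setting ∂/∂α … = 0 gives: 65·α + 5·β = 82;  5·α + 5·β = 21.
Eliminating β: 5·(row 1) − 5·(row 2) gives 300·α = 5·82 − 5·21 = 305, so α = 61/60.
Then β = (21 − 5·(61/60))/5 = 191/60.
Residuals: -2/15, -23/20, 109/60, -1/4, -17/60; SSR = 287/60.

SSR = 4.783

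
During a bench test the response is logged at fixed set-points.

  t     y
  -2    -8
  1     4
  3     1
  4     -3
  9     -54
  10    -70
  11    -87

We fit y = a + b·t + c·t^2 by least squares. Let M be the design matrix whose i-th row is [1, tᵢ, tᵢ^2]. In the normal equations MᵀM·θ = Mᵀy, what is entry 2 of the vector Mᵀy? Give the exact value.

-2132

Entry 2 ↔ basis t, so (Mᵀy)_{2} = Σᵢ (t)·yᵢ = (-2)·(-8) + (1)·(4) + (3)·(1) + (4)·(-3) + (9)·(-54) + (10)·(-70) + (11)·(-87) = -2132.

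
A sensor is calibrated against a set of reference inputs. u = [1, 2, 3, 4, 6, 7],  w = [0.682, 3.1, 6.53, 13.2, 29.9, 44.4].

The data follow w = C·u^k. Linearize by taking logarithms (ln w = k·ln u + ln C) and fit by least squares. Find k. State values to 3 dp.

With ln wᵢ as the transformed response and ln uᵢ as the regressor:
Sums: Σln u = 6.9157, Σ(ln u)² = 10.6062, Σln w = 12.3964, Σln u·ln w = 19.8921.
Normal system: [[10.6062, 6.9157]; [6.9157, 6]]·[k, ln C]ᵀ = [19.8921, 12.3964]ᵀ.
Solving (det = 15.8099): k = 2.12667, ln C = -0.38517.

k = 2.127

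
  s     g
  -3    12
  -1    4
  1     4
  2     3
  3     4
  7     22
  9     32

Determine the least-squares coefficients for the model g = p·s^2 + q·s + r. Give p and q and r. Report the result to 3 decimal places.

Compute the Gram sums: Σs^2·s^2 = 9142, Σs^2·s = 1080, Σs^2 = 154, Σs·s = 154, Σs = 18, Σ1 = 7.
Moment sums: Σs^2·g = 3834, Σs·g = 424, Σg = 81.
So AᵀA·[p, q, r]ᵀ = Aᵀg: [[9142, 1080, 154]; [1080, 154, 18]; [154, 18, 7]]·[p, q, r]ᵀ = [3834, 424, 81]ᵀ.
Inverting the 3×3 Gram matrix, [p, q, r]ᵀ = [42864/88627, -13529/12661, 326055/88627]ᵀ.

p = 0.484, q = -1.069, r = 3.679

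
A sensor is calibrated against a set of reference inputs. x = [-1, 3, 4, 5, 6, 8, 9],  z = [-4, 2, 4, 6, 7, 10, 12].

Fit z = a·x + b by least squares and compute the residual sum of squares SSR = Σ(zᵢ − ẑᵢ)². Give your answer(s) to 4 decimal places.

Setting ∂/∂a … = 0 gives: 232·a + 34·b = 286;  34·a + 7·b = 37.
Δ = 232·7 − 34² = 468.
a = (286·7 − 34·37)/468 = 62/39; b = (232·37 − 34·286)/468 = -95/39.
Residuals: 1/39, -1/3, 1/13, 19/39, -4/39, -11/39, 5/39; SSR = 6/13.

SSR = 0.4615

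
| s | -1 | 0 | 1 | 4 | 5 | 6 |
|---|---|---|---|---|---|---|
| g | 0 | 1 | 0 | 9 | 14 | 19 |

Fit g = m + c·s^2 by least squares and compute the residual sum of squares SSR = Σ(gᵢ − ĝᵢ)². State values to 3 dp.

SSR = 2.128

Compute the Gram sums: Σ1 = 6, Σs^2 = 79, Σs^2·s^2 = 2179.
Moment sums: Σg = 43, Σs^2·g = 1178.
XᵀX·[m, c]ᵀ = Xᵀg becomes [[6, 79]; [79, 2179]]·[m, c]ᵀ = [43, 1178]ᵀ.
Δ = 6·2179 − 79² = 6833.
m = (43·2179 − 79·1178)/6833 = 635/6833; c = (6·1178 − 79·43)/6833 = 3671/6833.
Residuals: -4306/6833, 6198/6833, -4306/6833, 2126/6833, 3252/6833, -2964/6833; SSR = 14544/6833.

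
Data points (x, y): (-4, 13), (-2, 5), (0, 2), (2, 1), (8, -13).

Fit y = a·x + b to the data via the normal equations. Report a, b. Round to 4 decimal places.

a = -2.0094, b = 3.2075

The normal system MᵀM·[a, b]ᵀ = Mᵀy is [[88, 4]; [4, 5]]·[a, b]ᵀ = [-164, 8]ᵀ.
Determinant 88·5 − 4² = 424.
a = ((-164)·5 − 4·8)/424 = -213/106; b = (88·8 − 4·(-164))/424 = 170/53.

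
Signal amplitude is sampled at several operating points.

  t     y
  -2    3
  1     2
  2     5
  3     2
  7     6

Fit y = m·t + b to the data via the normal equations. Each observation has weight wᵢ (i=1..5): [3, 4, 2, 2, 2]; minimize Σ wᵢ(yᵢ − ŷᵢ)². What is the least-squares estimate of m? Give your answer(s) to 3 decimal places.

m = 0.323

The normal system AᵀWA·[m, b]ᵀ = AᵀWy is [[140, 22]; [22, 13]]·[m, b]ᵀ = [106, 43]ᵀ.
Eliminating b: 13·(row 1) − 22·(row 2) gives 1336·m = 13·106 − 22·43 = 432, so m = 54/167.
Then b = (43 − 22·(54/167))/13 = 461/167.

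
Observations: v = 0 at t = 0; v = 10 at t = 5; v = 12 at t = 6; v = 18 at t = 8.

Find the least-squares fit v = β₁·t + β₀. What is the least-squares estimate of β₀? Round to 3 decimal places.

The normal equations are: 125·β₁ + 19·β₀ = 266;  19·β₁ + 4·β₀ = 40.
(Σt·t = 125, Σt = 19, Σ1 = 4, Σt·v = 266, Σv = 40.)
Determinant 125·4 − 19² = 139.
β₁ = (266·4 − 19·40)/139 = 304/139; β₀ = (125·40 − 19·266)/139 = -54/139.

β₀ = -0.388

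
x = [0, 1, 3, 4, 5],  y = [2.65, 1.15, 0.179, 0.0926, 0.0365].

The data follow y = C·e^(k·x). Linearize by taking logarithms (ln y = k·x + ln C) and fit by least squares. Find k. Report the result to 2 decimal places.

Let Y = ln y. Fitting Y = k·x + ln C by least squares:
Σx = 13.0000, Σ(x)² = 51.0000, Σln y = -6.2960, Σx·ln y = -31.0914.
Equations: 51.0000·k + 13.0000·ln C = -31.0914;  13.0000·k + 5·ln C = -6.2960.
Slope k = (n·Σx·ln y − Σx·Σln y)/(n·Σ(x)² − (Σx)²) = (5·-31.0914 − 13.0000·-6.2960)/86.0000 = -0.85593; ln C = (Σln y − k·Σx)/n = 0.96622.

k = -0.86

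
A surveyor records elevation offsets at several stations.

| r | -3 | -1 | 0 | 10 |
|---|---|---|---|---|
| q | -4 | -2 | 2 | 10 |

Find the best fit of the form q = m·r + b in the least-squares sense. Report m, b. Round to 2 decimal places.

MᵀM·[m, b]ᵀ = Mᵀq reads: 110·m + 6·b = 114;  6·m + 4·b = 6.
(Σr·r = 110, Σr = 6, Σ1 = 4, Σr·q = 114, Σq = 6.)
det = 110·4 − 6² = 404.
m = (114·4 − 6·6)/404 = 105/101; b = (110·6 − 6·114)/404 = -6/101.

m = 1.04, b = -0.06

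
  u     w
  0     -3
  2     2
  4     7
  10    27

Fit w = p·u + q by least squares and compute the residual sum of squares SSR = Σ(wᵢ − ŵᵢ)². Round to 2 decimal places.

SSR = 2.68

The normal equations are: 120·p + 16·q = 302;  16·p + 4·q = 33.
(Σu·u = 120, Σu = 16, Σ1 = 4, Σu·w = 302, Σw = 33.)
Δ = 120·4 − 16² = 224.
p = (302·4 − 16·33)/224 = 85/28; q = (120·33 − 16·302)/224 = -109/28.
Residuals: 25/28, -5/28, -5/4, 15/28; SSR = 75/28.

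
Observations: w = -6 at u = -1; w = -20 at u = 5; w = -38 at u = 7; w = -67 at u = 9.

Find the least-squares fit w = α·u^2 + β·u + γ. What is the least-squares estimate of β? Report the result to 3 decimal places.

β = 1.646

Setting ∂/∂α … = 0 gives: 9588·α + 1196·β + 156·γ = -7795;  1196·α + 156·β + 20·γ = -963;  156·α + 20·β + 4·γ = -131.
Inverting the 3×3 Gram matrix, [α, β, γ]ᵀ = [-1393/1448, 298/181, -5015/1448]ᵀ.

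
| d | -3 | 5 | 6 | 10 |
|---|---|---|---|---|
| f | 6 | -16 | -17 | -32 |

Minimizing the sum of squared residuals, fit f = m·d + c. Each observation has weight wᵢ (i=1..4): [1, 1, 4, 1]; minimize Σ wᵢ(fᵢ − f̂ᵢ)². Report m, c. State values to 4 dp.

m = -2.8031, c = -1.2985

From the data, Σwᵢ·d·d = 278, Σwᵢ·d = 36, Σwᵢ·1 = 7.
Right-hand side: Σwᵢ·d·f = -826, Σwᵢ·f = -110.
So MᵀWM·[m, c]ᵀ = MᵀWf: [[278, 36]; [36, 7]]·[m, c]ᵀ = [-826, -110]ᵀ.
Δ = 278·7 − 36² = 650.
m = ((-826)·7 − 36·(-110))/650 = -911/325; c = (278·(-110) − 36·(-826))/650 = -422/325.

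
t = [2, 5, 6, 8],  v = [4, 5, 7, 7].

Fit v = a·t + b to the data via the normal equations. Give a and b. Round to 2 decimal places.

Sums needed: Σt·t = 129, Σt = 21, Σ1 = 4.
Right-hand side: Σt·v = 131, Σv = 23.
det = 129·4 − 21² = 75.
a = (131·4 − 21·23)/75 = 41/75; b = (129·23 − 21·131)/75 = 72/25.

a = 0.55, b = 2.88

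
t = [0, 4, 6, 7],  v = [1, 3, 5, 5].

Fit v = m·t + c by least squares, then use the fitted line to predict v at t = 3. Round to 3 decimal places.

The normal equations are: 101·m + 17·c = 77;  17·m + 4·c = 14.
Determinant 101·4 − 17² = 115.
m = (77·4 − 17·14)/115 = 14/23; c = (101·14 − 17·77)/115 = 21/23.
At t = 3: v̂ = (14/23)·(3) + (21/23)·(1) = 63/23.

v̂ = 2.739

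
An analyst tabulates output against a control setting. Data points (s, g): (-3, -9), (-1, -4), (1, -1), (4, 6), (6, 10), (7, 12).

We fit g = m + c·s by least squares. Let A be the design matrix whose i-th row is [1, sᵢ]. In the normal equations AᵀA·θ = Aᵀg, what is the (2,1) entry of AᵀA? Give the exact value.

14

Row 2 ↔ basis s, column 1 ↔ basis 1, so (AᵀA)_{2,1} = Σᵢ s = (-3)·(1) + (-1)·(1) + (1)·(1) + (4)·(1) + (6)·(1) + (7)·(1) = 14.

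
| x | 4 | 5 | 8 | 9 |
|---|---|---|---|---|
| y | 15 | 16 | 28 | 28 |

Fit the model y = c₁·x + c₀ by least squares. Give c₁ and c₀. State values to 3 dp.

c₁ = 2.971, c₀ = 2.441

Compute the Gram sums: Σx·x = 186, Σx = 26, Σ1 = 4.
And Σx·y = 616, Σy = 87.
Normal equations: [[186, 26]; [26, 4]]·[c₁, c₀]ᵀ = [616, 87]ᵀ.
Δ = 186·4 − 26² = 68.
c₁ = (616·4 − 26·87)/68 = 101/34; c₀ = (186·87 − 26·616)/68 = 83/34.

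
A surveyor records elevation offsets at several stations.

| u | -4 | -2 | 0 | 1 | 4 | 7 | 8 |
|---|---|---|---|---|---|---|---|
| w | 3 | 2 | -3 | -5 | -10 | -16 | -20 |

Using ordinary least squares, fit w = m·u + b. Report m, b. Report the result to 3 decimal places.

m = -1.926, b = -3.148

Sums needed: Σu·u = 150, Σu = 14, Σ1 = 7.
For Mᵀw: Σu·w = -333, Σw = -49.
MᵀM·[m, b]ᵀ = Mᵀw becomes [[150, 14]; [14, 7]]·[m, b]ᵀ = [-333, -49]ᵀ.
Eliminating b: 7·(row 1) − 14·(row 2) gives 854·m = 7·(-333) − 14·(-49) = -1645, so m = -235/122.
Then b = ((-49) − 14·(-235/122))/7 = -192/61.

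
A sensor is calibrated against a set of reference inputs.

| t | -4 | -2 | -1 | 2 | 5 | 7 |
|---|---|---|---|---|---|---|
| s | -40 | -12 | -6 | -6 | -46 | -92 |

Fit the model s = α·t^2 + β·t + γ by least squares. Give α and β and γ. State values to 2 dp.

α = -2.06, β = 1.44, γ = -1.43

Entries of XᵀX: Σt^2·t^2 = 3315, Σt^2·t = 403, Σt^2 = 99, Σt·t = 99, Σt = 7, Σ1 = 6.
For Xᵀs: Σt^2·s = -6376, Σt·s = -696, Σs = -202.
XᵀX·[α, β, γ]ᵀ = Xᵀs becomes [[3315, 403, 99]; [403, 99, 7]; [99, 7, 6]]·[α, β, γ]ᵀ = [-6376, -696, -202]ᵀ.
Row-reducing yields α = -2401/1168, β = 8401/5840, γ = -2083/1460.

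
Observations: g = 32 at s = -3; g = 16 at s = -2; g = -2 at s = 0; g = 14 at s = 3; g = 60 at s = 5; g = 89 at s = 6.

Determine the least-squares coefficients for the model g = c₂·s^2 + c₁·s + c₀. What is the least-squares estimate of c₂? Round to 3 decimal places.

With design matrix A, AᵀA = [[2099, 333, 83]; [333, 83, 9]; [83, 9, 6]] and Aᵀg = [5182, 748, 209]ᵀ.
Solving the 3×3 system (Gaussian elimination) gives c₂ = 1481/488, c₁ = -193505/67832, c₀ = -48661/16958.

c₂ = 3.035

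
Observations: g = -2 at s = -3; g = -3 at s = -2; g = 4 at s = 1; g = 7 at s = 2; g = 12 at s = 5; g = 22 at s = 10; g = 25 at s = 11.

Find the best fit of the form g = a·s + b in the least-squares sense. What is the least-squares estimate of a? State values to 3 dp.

With design matrix X, XᵀX = [[264, 24]; [24, 7]] and Xᵀg = [585, 65]ᵀ.
det = 264·7 − 24² = 1272.
a = (585·7 − 24·65)/1272 = 845/424; b = (264·65 − 24·585)/1272 = 130/53.

a = 1.993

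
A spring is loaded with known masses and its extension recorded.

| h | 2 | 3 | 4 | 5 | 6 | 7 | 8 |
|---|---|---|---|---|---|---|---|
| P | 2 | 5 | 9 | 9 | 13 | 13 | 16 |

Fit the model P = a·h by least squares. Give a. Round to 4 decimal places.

From the data, Σh·h = 203.
Right-hand side: Σh·P = 397.
Normal equations: [[203]]·[a]ᵀ = [397]ᵀ.
a = 397/203 = 1.95567.

a = 1.9557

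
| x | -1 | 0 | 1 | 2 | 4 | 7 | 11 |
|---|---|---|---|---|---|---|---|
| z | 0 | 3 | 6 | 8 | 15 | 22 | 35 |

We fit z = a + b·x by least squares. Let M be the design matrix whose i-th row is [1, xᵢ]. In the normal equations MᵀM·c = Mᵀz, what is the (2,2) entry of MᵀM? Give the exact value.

192

Row 2 ↔ basis x, column 2 ↔ basis x, so (MᵀM)_{2,2} = Σᵢ (x)·(x) = (-1)·(-1) + (0)·(0) + (1)·(1) + (2)·(2) + (4)·(4) + (7)·(7) + (11)·(11) = 192.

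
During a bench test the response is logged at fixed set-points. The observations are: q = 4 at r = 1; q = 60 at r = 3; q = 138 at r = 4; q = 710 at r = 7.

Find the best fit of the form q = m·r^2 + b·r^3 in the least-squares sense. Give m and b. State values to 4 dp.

m = 0.8179, b = 1.9531

From the data, Σr^2·r^2 = 2739, Σr^2·r^3 = 18075, Σr^3·r^3 = 122475.
Moment sums: Σr^2·q = 37542, Σr^3·q = 253986.
XᵀX·[m, b]ᵀ = Xᵀq becomes [[2739, 18075]; [18075, 122475]]·[m, b]ᵀ = [37542, 253986]ᵀ.
Eliminating b: 122475·(row 1) − 18075·(row 2) gives 8753400·m = 122475·37542 − 18075·253986 = 7159500, so m = 7955/9726.
Then b = (253986 − 18075·(7955/9726))/122475 = 474889/243150.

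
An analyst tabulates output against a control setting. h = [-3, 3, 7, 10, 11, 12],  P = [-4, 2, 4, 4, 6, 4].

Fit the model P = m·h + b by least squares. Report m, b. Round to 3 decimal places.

With design matrix A, AᵀA = [[432, 40]; [40, 6]] and AᵀP = [200, 16]ᵀ.
Eliminating b: 6·(row 1) − 40·(row 2) gives 992·m = 6·200 − 40·16 = 560, so m = 35/62.
Then b = (16 − 40·(35/62))/6 = -34/31.

m = 0.565, b = -1.097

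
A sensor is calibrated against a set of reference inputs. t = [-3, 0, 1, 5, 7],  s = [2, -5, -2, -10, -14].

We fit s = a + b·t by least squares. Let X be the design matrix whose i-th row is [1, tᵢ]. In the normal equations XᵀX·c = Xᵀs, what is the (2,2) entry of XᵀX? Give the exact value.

Row 2 ↔ basis t, column 2 ↔ basis t, so (XᵀX)_{2,2} = Σᵢ (t)·(t) = (-3)·(-3) + (0)·(0) + (1)·(1) + (5)·(5) + (7)·(7) = 84.

84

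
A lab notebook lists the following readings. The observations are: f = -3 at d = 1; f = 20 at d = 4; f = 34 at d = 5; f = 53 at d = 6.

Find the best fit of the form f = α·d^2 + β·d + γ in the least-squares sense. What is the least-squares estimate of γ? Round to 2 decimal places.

Normal-equation sums: Σd^2·d^2 = 2178, Σd^2·d = 406, Σd^2 = 78, Σd·d = 78, Σd = 16, Σ1 = 4.
Moment sums: Σd^2·f = 3075, Σd·f = 565, Σf = 104.
Normal equations: [[2178, 406, 78]; [406, 78, 16]; [78, 16, 4]]·[α, β, γ]ᵀ = [3075, 565, 104]ᵀ.
Row-reducing yields α = 326/181, β = -525/362, γ = -601/181.

γ = -3.32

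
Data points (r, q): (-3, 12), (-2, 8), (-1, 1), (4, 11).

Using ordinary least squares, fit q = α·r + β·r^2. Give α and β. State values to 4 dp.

α = -1.2263, β = 0.9925

The normal equations are: 30·α + 28·β = -9;  28·α + 354·β = 317.
(Σr·r = 30, Σr·r^2 = 28, Σr^2·r^2 = 354, Σr·q = -9, Σr^2·q = 317.)
det = 30·354 − 28² = 9836.
α = ((-9)·354 − 28·317)/9836 = -6031/4918; β = (30·317 − 28·(-9))/9836 = 4881/4918.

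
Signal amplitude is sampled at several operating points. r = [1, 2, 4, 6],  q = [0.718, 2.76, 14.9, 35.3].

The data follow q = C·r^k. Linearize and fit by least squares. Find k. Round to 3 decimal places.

k = 2.202

With ln qᵢ as the transformed response and ln rᵢ as the regressor:
Σln r = 3.8712, Σ(ln r)² = 5.6127, Σln q = 6.9492, Σln r·ln q = 10.8342.
Equations: 5.6127·k + 3.8712·ln C = 10.8342;  3.8712·k + 4·ln C = 6.9492.
Δ = 5.6127·4 − (3.8712)² = 7.4645; k = (10.8342·4 − 3.8712·6.9492)/7.4645 = 2.20178, ln C = (5.6127·6.9492 − 3.8712·10.8342)/7.4645 = -0.39359.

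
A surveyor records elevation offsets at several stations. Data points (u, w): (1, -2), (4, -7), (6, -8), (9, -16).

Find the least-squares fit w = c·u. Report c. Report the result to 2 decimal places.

Normal-equation sums: Σu·u = 134.
Moment sums: Σu·w = -222.
MᵀM·[c]ᵀ = Mᵀw becomes [[134]]·[c]ᵀ = [-222]ᵀ.
c = (-222)/134 = -1.65672.

c = -1.66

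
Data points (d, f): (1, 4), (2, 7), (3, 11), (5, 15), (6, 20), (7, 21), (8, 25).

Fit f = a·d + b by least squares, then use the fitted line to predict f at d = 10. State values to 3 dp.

With design matrix M, MᵀM = [[188, 32]; [32, 7]] and Mᵀf = [593, 103]ᵀ.
Eliminating b: 7·(row 1) − 32·(row 2) gives 292·a = 7·593 − 32·103 = 855, so a = 855/292.
Then b = (103 − 32·(855/292))/7 = 97/73.
At d = 10: f̂ = (855/292)·(10) + (97/73)·(1) = 4469/146.

f̂ = 30.610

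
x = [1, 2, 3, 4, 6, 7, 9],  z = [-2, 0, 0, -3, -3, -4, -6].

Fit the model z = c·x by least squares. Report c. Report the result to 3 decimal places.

Entries of MᵀM: Σx·x = 196.
Moment sums: Σx·z = -114.
Normal equations: [[196]]·[c]ᵀ = [-114]ᵀ.
c = (-114)/196 = -0.581633.

c = -0.582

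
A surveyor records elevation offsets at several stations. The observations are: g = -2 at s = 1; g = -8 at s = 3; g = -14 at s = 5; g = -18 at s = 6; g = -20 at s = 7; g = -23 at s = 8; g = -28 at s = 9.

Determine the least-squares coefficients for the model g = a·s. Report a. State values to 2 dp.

a = -2.94

Setting ∂/∂a … = 0 gives: 265·a = -780.
a = (-780)/265 = -2.9434.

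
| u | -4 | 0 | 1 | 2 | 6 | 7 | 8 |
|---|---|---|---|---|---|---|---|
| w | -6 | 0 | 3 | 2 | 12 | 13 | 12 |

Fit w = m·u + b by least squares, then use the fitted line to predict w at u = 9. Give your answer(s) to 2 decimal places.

ŵ = 15.33

Forming AᵀA = [[170, 20]; [20, 7]] and Aᵀw = [290, 36]ᵀ gives AᵀA·[m, b]ᵀ = Aᵀw.
Eliminating b: 7·(row 1) − 20·(row 2) gives 790·m = 7·290 − 20·36 = 1310, so m = 131/79.
Then b = (36 − 20·(131/79))/7 = 32/79.
At u = 9: ŵ = (131/79)·(9) + (32/79)·(1) = 1211/79.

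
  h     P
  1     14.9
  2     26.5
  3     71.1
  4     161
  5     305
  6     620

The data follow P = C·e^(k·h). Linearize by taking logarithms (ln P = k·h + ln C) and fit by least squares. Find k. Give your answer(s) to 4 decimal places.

Let Y = ln P. Fitting Y = k·h + ln C by least squares:
XᵀX = [[91.0000, 21.0000]; [21.0000, 6]], rhs = [109.5534, 27.4740]ᵀ  (here Σh = 21.0000, Σ(h)² = 91.0000, Σln P = 27.4740, Σh·ln P = 109.5534).
Slope k = (n·Σh·ln P − Σh·Σln P)/(n·Σ(h)² − (Σh)²) = (6·109.5534 − 21.0000·27.4740)/105.0000 = 0.76539; ln C = (Σln P − k·Σh)/n = 1.90014.

k = 0.7654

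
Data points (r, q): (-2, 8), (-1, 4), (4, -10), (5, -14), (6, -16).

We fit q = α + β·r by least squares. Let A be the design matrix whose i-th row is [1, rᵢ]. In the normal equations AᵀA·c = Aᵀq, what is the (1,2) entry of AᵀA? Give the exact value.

Row 1 ↔ basis 1, column 2 ↔ basis r, so (AᵀA)_{1,2} = Σᵢ r = (1)·(-2) + (1)·(-1) + (1)·(4) + (1)·(5) + (1)·(6) = 12.

12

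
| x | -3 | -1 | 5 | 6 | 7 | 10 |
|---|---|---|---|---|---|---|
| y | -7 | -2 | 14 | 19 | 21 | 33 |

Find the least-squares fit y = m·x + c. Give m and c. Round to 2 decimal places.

Forming AᵀA = [[220, 24]; [24, 6]] and Aᵀy = [684, 78]ᵀ gives AᵀA·[m, c]ᵀ = Aᵀy.
Determinant 220·6 − 24² = 744.
m = (684·6 − 24·78)/744 = 3; c = (220·78 − 24·684)/744 = 1.

m = 3.00, c = 1.00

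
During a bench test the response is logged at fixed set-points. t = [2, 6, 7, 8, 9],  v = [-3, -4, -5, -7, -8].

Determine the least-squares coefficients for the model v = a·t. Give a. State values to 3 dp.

With design matrix A, AᵀA = [[234]] and Aᵀv = [-193]ᵀ.
a = (-193)/234 = -0.824786.

a = -0.825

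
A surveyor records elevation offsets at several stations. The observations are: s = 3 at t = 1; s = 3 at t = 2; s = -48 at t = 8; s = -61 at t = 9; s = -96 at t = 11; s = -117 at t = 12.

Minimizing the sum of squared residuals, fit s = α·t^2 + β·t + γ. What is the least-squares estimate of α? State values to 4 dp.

α = -0.9268

Setting ∂/∂α … = 0 gives: 46051·α + 4309·β + 415·γ = -36462;  4309·α + 415·β + 43·γ = -3384;  415·α + 43·β + 6·γ = -316.
(Σt^2·t^2 = 46051, Σt^2·t = 4309, Σt^2 = 415, Σt·t = 415, Σt = 43, Σ1 = 6, Σt^2·s = -36462, Σt·s = -3384, Σs = -316.)
Inverting the 3×3 Gram matrix, [α, β, γ]ᵀ = [-66213/71440, 78797/71440, 126257/35720]ᵀ.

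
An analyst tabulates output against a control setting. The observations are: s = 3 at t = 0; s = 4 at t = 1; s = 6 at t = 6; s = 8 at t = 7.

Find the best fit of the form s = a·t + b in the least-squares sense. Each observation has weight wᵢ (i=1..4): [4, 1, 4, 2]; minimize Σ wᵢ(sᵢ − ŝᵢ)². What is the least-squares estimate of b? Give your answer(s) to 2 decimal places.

Compute the Gram sums: Σwᵢ·t·t = 243, Σwᵢ·t = 39, Σwᵢ·1 = 11.
For AᵀWs: Σwᵢ·t·s = 260, Σwᵢ·s = 56.
Normal equations: [[243, 39]; [39, 11]]·[a, b]ᵀ = [260, 56]ᵀ.
Eliminating b: 11·(row 1) − 39·(row 2) gives 1152·a = 11·260 − 39·56 = 676, so a = 169/288.
Then b = (56 − 39·(169/288))/11 = 289/96.

b = 3.01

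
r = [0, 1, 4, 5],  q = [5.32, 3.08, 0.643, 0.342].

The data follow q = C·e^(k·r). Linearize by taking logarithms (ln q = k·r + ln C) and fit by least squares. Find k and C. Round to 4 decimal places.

Taking logs, ln q = k·r + ln C, so regress ln q on r.
XᵀX = [[42.0000, 10.0000]; [10.0000, 4]], rhs = [-6.0062, 1.2818]ᵀ  (here Σr = 10.0000, Σ(r)² = 42.0000, Σln q = 1.2818, Σr·ln q = -6.0062).
Δ = 42.0000·4 − (10.0000)² = 68.0000; k = (-6.0062·4 − 10.0000·1.2818)/68.0000 = -0.54181, ln C = (42.0000·1.2818 − 10.0000·-6.0062)/68.0000 = 1.67500, so C = exp(1.67500) = 5.33879.

k = -0.5418, C = 5.3388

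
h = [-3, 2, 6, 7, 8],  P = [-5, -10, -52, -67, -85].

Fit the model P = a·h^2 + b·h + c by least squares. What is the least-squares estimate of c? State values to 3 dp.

c = -1.804

The normal system XᵀX·[a, b, c]ᵀ = XᵀP is [[7890, 1052, 162]; [1052, 162, 20]; [162, 20, 5]]·[a, b, c]ᵀ = [-10680, -1466, -219]ᵀ.
Solving the 3×3 system (Gaussian elimination) gives a = -69451/66703, b = -137763/66703, c = -120327/66703.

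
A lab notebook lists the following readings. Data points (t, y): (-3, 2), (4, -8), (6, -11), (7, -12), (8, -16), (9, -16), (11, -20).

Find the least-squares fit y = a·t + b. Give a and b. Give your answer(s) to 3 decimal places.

a = -1.565, b = -2.184

The normal system XᵀX·[a, b]ᵀ = Xᵀy is [[376, 42]; [42, 7]]·[a, b]ᵀ = [-680, -81]ᵀ.
Δ = 376·7 − 42² = 868.
a = ((-680)·7 − 42·(-81))/868 = -97/62; b = (376·(-81) − 42·(-680))/868 = -474/217.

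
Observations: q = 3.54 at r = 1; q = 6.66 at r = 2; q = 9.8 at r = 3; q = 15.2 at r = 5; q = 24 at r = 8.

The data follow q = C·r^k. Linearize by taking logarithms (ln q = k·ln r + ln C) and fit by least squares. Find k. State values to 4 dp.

k = 0.9166

Linearized form: ln q = k·ln r + ln C. From the 5 transformed points,
Σln r = 5.4806, Σ(ln r)² = 8.6018, Σln q = 11.3420, Σln r·ln q = 14.8101.
Normal system: [[8.6018, 5.4806]; [5.4806, 5]]·[k, ln C]ᵀ = [14.8101, 11.3420]ᵀ.
Solving (det = 12.9714): k = 0.91656, ln C = 1.26373.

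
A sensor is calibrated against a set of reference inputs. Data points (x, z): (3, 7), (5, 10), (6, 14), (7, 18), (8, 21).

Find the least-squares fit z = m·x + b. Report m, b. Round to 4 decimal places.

Compute the Gram sums: Σx·x = 183, Σx = 29, Σ1 = 5.
Moment sums: Σx·z = 449, Σz = 70.
So AᵀA·[m, b]ᵀ = Aᵀz: [[183, 29]; [29, 5]]·[m, b]ᵀ = [449, 70]ᵀ.
Δ = 183·5 − 29² = 74.
m = (449·5 − 29·70)/74 = 215/74; b = (183·70 − 29·449)/74 = -211/74.

m = 2.9054, b = -2.8514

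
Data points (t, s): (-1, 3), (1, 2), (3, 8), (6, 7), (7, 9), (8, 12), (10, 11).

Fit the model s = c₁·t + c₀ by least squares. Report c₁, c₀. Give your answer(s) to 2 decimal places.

c₁ = 0.86, c₀ = 3.26

Compute the Gram sums: Σt·t = 260, Σt = 34, Σ1 = 7.
Right-hand side: Σt·s = 334, Σs = 52.
AᵀA·[c₁, c₀]ᵀ = Aᵀs becomes [[260, 34]; [34, 7]]·[c₁, c₀]ᵀ = [334, 52]ᵀ.
det = 260·7 − 34² = 664.
c₁ = (334·7 − 34·52)/664 = 285/332; c₀ = (260·52 − 34·334)/664 = 541/166.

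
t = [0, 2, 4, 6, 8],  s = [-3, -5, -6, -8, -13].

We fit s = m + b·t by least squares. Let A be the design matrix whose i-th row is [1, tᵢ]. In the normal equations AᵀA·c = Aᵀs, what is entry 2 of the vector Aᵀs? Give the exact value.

Entry 2 ↔ basis t, so (Aᵀs)_{2} = Σᵢ (t)·sᵢ = (0)·(-3) + (2)·(-5) + (4)·(-6) + (6)·(-8) + (8)·(-13) = -186.

-186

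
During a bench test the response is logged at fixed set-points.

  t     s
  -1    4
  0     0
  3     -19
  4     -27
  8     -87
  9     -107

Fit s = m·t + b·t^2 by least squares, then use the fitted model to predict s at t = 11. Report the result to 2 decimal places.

ŝ = -151.33

Sums needed: Σt·t = 171, Σt·t^2 = 1331, Σt^2·t^2 = 10995.
Moment sums: Σt·s = -1828, Σt^2·s = -14834.
Determinant 171·10995 − 1331² = 108584.
m = ((-1828)·10995 − 1331·(-14834))/108584 = -177403/54292; b = (171·(-14834) − 1331·(-1828))/108584 = -51773/54292.
At t = 11: ŝ = (-177403/54292)·(11) + (-51773/54292)·(121) = -4107983/27146.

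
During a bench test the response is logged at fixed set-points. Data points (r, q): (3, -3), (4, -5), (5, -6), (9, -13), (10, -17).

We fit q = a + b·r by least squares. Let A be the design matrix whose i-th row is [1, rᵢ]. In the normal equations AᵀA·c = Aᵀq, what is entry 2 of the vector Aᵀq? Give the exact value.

Entry 2 ↔ basis r, so (Aᵀq)_{2} = Σᵢ (r)·qᵢ = (3)·(-3) + (4)·(-5) + (5)·(-6) + (9)·(-13) + (10)·(-17) = -346.

-346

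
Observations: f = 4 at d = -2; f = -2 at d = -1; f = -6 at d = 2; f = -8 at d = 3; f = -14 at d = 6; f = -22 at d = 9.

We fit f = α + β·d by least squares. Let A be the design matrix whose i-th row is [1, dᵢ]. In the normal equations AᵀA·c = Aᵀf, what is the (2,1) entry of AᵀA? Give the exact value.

17

Row 2 ↔ basis d, column 1 ↔ basis 1, so (AᵀA)_{2,1} = Σᵢ d = (-2)·(1) + (-1)·(1) + (2)·(1) + (3)·(1) + (6)·(1) + (9)·(1) = 17.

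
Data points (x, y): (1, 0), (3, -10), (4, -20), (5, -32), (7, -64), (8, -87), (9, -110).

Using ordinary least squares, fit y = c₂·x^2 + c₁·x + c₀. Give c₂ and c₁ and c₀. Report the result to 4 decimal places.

AᵀA·[c₂, c₁, c₀]ᵀ = Aᵀy reads: 14021·c₂ + 1801·c₁ + 245·c₀ = -18824;  1801·c₂ + 245·c₁ + 37·c₀ = -2404;  245·c₂ + 37·c₁ + 7·c₀ = -323.
Solving the 3×3 system (Gaussian elimination) gives c₂ = -1593/1096, c₁ = 859/1096, c₀ = 321/548.

c₂ = -1.4535, c₁ = 0.7838, c₀ = 0.5858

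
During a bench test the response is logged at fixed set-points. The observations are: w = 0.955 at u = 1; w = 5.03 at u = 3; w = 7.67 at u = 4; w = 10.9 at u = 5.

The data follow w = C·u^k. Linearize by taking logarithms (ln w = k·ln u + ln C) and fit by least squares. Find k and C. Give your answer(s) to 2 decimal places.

k = 1.51, C = 0.95

With ln wᵢ as the transformed response and ln uᵢ as the regressor:
Σln u = 4.0943, Σ(ln u)² = 5.7191, Σln w = 5.9955, Σln u·ln w = 8.4436.
Normal system: [[5.7191, 4.0943]; [4.0943, 4]]·[k, ln C]ᵀ = [8.4436, 5.9955]ᵀ.
Slope k = (n·Σln u·ln w − Σln u·Σln w)/(n·Σ(ln u)² − (Σln u)²) = (4·8.4436 − 4.0943·5.9955)/6.1125 = 1.50951; ln C = (Σln w − k·Σln u)/n = -0.04625, so C = exp(-0.04625) = 0.95480.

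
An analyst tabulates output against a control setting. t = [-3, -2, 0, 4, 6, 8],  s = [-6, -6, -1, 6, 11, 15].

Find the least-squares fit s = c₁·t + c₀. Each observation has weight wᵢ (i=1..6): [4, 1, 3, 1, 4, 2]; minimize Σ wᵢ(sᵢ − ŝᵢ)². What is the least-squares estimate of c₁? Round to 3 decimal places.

c₁ = 1.933

Setting ∂/∂c₁ … = 0 gives: 328·c₁ + 30·c₀ = 612;  30·c₁ + 15·c₀ = 47.
Δ = 328·15 − 30² = 4020.
c₁ = (612·15 − 30·47)/4020 = 259/134; c₀ = (328·47 − 30·612)/4020 = -736/1005.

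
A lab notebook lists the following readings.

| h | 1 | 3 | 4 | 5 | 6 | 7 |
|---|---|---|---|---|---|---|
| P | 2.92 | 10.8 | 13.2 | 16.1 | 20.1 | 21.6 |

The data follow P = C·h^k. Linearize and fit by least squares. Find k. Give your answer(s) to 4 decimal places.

k = 1.0395

With ln Pᵢ as the transformed response and ln hᵢ as the regressor:
Over the data: Σln h = 7.8320, Σ(ln h)² = 12.7160, Σln P = 14.8836, Σln h·ln P = 22.0192.
Normal system: [[12.7160, 7.8320]; [7.8320, 6]]·[k, ln C]ᵀ = [22.0192, 14.8836]ᵀ.
Slope k = (n·Σln h·ln P − Σln h·Σln P)/(n·Σ(ln h)² − (Σln h)²) = (6·22.0192 − 7.8320·14.8836)/14.9557 = 1.03954; ln C = (Σln P − k·Σln h)/n = 1.12365.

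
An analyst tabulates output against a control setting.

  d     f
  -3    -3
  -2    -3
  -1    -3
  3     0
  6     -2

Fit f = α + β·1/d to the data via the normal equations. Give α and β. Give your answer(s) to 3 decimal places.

The normal system AᵀA·[α, β]ᵀ = Aᵀf is [[5, -4/3]; [-4/3, 3/2]]·[α, β]ᵀ = [-11, 31/6]ᵀ.
Determinant 5·(3/2) − (-4/3)² = 103/18.
α = ((-11)·(3/2) − (-4/3)·(31/6))/(103/18) = -173/103; β = (5·(31/6) − (-4/3)·(-11))/(103/18) = 201/103.

α = -1.680, β = 1.951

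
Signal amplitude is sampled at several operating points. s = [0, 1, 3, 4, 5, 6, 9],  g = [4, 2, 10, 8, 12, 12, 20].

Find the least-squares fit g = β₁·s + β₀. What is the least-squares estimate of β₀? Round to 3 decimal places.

β₀ = 2.286

The normal equations are: 168·β₁ + 28·β₀ = 376;  28·β₁ + 7·β₀ = 68.
Eliminating β₀: 7·(row 1) − 28·(row 2) gives 392·β₁ = 7·376 − 28·68 = 728, so β₁ = 13/7.
Then β₀ = (68 − 28·(13/7))/7 = 16/7.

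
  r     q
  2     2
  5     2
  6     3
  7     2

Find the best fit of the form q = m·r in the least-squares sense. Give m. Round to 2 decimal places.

m = 0.40

Setting ∂/∂m … = 0 gives: 114·m = 46.
(Σr·r = 114, Σr·q = 46.)
m = 46/114 = 0.403509.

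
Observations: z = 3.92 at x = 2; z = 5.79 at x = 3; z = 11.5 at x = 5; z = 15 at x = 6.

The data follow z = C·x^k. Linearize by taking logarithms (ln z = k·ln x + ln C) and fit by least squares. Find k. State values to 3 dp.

Linearized form: ln z = k·ln x + ln C. From the 4 transformed points,
Σln x = 5.1930, Σ(ln x)² = 7.4881, Σln z = 8.2726, Σln x·ln z = 11.6592.
Equations: 7.4881·k + 5.1930·ln C = 11.6592;  5.1930·k + 4·ln C = 8.2726.
Δ = 7.4881·4 − (5.1930)² = 2.9856; k = (11.6592·4 − 5.1930·8.2726)/2.9856 = 1.23172, ln C = (7.4881·8.2726 − 5.1930·11.6592)/2.9856 = 0.46908.

k = 1.232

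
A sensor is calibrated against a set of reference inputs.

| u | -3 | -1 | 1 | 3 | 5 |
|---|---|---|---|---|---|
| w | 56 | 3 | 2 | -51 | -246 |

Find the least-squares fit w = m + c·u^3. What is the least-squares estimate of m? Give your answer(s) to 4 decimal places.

m = 2.4777

XᵀX·[m, c]ᵀ = Xᵀw reads: 5·m + 125·c = -236;  125·m + 17085·c = -33640.
(Σ1 = 5, Σu^3 = 125, Σu^3·u^3 = 17085, Σw = -236, Σu^3·w = -33640.)
Δ = 5·17085 − 125² = 69800.
m = ((-236)·17085 − 125·(-33640))/69800 = 8647/3490; c = (5·(-33640) − 125·(-236))/69800 = -1387/698.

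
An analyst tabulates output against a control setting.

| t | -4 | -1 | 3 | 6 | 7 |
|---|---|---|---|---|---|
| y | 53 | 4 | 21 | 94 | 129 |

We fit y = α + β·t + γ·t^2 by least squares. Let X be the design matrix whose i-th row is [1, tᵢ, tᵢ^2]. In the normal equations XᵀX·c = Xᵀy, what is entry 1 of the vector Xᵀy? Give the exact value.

301

Entry 1 ↔ basis 1, so (Xᵀy)_{1} = Σᵢ yᵢ = (1)·(53) + (1)·(4) + (1)·(21) + (1)·(94) + (1)·(129) = 301.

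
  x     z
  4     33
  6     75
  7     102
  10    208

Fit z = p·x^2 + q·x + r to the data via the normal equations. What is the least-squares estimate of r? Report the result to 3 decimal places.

Compute the Gram sums: Σx^2·x^2 = 13953, Σx^2·x = 1623, Σx^2 = 201, Σx·x = 201, Σx = 27, Σ1 = 4.
And Σx^2·z = 29026, Σx·z = 3376, Σz = 418.
Inverting the 3×3 Gram matrix, [p, q, r]ᵀ = [41/20, 139/300, -41/25]ᵀ.

r = -1.640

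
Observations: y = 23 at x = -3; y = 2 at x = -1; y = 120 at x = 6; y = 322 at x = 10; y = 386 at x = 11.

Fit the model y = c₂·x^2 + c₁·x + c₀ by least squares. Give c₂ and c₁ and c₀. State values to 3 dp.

Entries of AᵀA: Σx^2·x^2 = 26019, Σx^2·x = 2519, Σx^2 = 267, Σx·x = 267, Σx = 23, Σ1 = 5.
Right-hand side: Σx^2·y = 83435, Σx·y = 8115, Σy = 853.
So AᵀA·[c₂, c₁, c₀]ᵀ = Aᵀy: [[26019, 2519, 267]; [2519, 267, 23]; [267, 23, 5]]·[c₂, c₁, c₀]ᵀ = [83435, 8115, 853]ᵀ.
Solving the 3×3 system (Gaussian elimination) gives c₂ = 435643/143588, c₁ = 244901/143588, c₀ = 26558/35897.

c₂ = 3.034, c₁ = 1.706, c₀ = 0.740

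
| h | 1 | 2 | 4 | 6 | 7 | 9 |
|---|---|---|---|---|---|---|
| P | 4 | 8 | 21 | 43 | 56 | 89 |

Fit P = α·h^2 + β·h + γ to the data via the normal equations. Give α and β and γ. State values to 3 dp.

With design matrix A, AᵀA = [[10531, 1361, 187]; [1361, 187, 29]; [187, 29, 6]] and AᵀP = [11873, 1555, 221]ᵀ.
Solving the 3×3 system (Gaussian elimination) gives α = 2727/2812, β = 2611/2812, γ = 1491/703.

α = 0.970, β = 0.929, γ = 2.121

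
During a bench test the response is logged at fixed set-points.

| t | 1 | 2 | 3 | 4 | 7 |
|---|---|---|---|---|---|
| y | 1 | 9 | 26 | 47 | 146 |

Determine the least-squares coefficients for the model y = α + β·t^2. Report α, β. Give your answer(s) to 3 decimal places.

Normal-equation sums: Σ1 = 5, Σt^2 = 79, Σt^2·t^2 = 2755.
For Mᵀy: Σy = 229, Σt^2·y = 8177.
Normal equations: [[5, 79]; [79, 2755]]·[α, β]ᵀ = [229, 8177]ᵀ.
det = 5·2755 − 79² = 7534.
α = (229·2755 − 79·8177)/7534 = -7544/3767; β = (5·8177 − 79·229)/7534 = 11397/3767.

α = -2.003, β = 3.025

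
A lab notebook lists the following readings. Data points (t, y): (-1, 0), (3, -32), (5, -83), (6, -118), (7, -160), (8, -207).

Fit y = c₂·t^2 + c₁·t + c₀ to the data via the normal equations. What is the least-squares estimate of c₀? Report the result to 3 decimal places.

Setting ∂/∂c₂ … = 0 gives: 8500·c₂ + 1222·c₁ + 184·c₀ = -27699;  1222·c₂ + 184·c₁ + 28·c₀ = -3995;  184·c₂ + 28·c₁ + 6·c₀ = -600.
(Σt^2·t^2 = 8500, Σt^2·t = 1222, Σt^2 = 184, Σt·t = 184, Σt = 28, Σ1 = 6, Σt^2·y = -27699, Σt·y = -3995, Σy = -600.)
Solving the 3×3 system (Gaussian elimination) gives c₂ = -18529/6114, c₁ = -10763/6114, c₀ = 1175/1019.

c₀ = 1.153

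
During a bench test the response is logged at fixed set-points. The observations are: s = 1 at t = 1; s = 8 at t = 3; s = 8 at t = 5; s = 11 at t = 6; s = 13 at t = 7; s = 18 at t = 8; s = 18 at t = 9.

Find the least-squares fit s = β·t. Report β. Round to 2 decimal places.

Entries of MᵀM: Σt·t = 265.
And Σt·s = 528.
MᵀM·[β]ᵀ = Mᵀs becomes [[265]]·[β]ᵀ = [528]ᵀ.
β = 528/265 = 1.99245.

β = 1.99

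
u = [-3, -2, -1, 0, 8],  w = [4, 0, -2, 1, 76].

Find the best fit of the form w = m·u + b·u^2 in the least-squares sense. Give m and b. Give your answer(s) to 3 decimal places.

The normal equations are: 78·m + 476·b = 598;  476·m + 4194·b = 4898.
Δ = 78·4194 − 476² = 100556.
m = (598·4194 − 476·4898)/100556 = 44141/25139; b = (78·4898 − 476·598)/100556 = 24349/25139.

m = 1.756, b = 0.969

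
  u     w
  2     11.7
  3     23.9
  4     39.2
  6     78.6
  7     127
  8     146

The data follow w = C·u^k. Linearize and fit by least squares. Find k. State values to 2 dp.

With ln wᵢ as the transformed response and ln uᵢ as the regressor:
Σln u = 8.9952, Σ(ln u)² = 14.9303, Σln w = 23.4943, Σln u·ln w = 37.8870.
Equations: 14.9303·k + 8.9952·ln C = 37.8870;  8.9952·k + 6·ln C = 23.4943.
Δ = 14.9303·6 − (8.9952)² = 8.6686; k = (37.8870·6 − 8.9952·23.4943)/8.6686 = 1.84420, ln C = (14.9303·23.4943 − 8.9952·37.8870)/8.6686 = 1.15090.

k = 1.84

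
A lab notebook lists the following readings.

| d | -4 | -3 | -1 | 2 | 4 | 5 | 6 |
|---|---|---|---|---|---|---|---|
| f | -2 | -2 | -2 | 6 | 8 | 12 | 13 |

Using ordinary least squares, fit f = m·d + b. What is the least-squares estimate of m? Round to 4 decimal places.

m = 1.6302

Forming MᵀM = [[107, 9]; [9, 7]] and Mᵀf = [198, 33]ᵀ gives MᵀM·[m, b]ᵀ = Mᵀf.
Eliminating b: 7·(row 1) − 9·(row 2) gives 668·m = 7·198 − 9·33 = 1089, so m = 1089/668.
Then b = (33 − 9·(1089/668))/7 = 1749/668.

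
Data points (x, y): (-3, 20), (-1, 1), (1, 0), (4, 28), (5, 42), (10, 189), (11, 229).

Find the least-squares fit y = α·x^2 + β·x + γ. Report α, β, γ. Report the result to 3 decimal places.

From the data, Σx^2·x^2 = 25605, Σx^2·x = 2493, Σx^2 = 273, Σx·x = 273, Σx = 27, Σ1 = 7.
For Aᵀy: Σx^2·y = 48288, Σx·y = 4670, Σy = 509.
So AᵀA·[α, β, γ]ᵀ = Aᵀy: [[25605, 2493, 273]; [2493, 273, 27]; [273, 27, 7]]·[α, β, γ]ᵀ = [48288, 4670, 509]ᵀ.
Solving the 3×3 system (Gaussian elimination) gives α = 39067/19538, β = -59921/58614, γ = -12940/9769.

α = 2.000, β = -1.022, γ = -1.325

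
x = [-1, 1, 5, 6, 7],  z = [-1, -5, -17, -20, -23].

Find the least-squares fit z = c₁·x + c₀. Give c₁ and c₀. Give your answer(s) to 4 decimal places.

Setting ∂/∂c₁ … = 0 gives: 112·c₁ + 18·c₀ = -370;  18·c₁ + 5·c₀ = -66.
(Σx·x = 112, Σx = 18, Σ1 = 5, Σx·z = -370, Σz = -66.)
Determinant 112·5 − 18² = 236.
c₁ = ((-370)·5 − 18·(-66))/236 = -331/118; c₀ = (112·(-66) − 18·(-370))/236 = -183/59.

c₁ = -2.8051, c₀ = -3.1017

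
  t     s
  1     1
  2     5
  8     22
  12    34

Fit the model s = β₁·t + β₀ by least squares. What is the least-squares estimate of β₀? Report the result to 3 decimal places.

β₀ = -1.483

Sums needed: Σt·t = 213, Σt = 23, Σ1 = 4.
For Aᵀs: Σt·s = 595, Σs = 62.
So AᵀA·[β₁, β₀]ᵀ = Aᵀs: [[213, 23]; [23, 4]]·[β₁, β₀]ᵀ = [595, 62]ᵀ.
Δ = 213·4 − 23² = 323.
β₁ = (595·4 − 23·62)/323 = 954/323; β₀ = (213·62 − 23·595)/323 = -479/323.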